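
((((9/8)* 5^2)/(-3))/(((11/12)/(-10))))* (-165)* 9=-151875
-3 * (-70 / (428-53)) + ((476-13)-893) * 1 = -429.44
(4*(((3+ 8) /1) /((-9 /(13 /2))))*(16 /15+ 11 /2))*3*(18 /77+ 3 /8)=-381.10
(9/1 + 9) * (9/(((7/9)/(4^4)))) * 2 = 746496/7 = 106642.29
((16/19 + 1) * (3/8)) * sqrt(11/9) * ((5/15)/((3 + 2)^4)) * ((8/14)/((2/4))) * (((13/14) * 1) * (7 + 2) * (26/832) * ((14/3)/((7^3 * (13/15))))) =0.00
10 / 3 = 3.33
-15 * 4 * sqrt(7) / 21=-20 * sqrt(7) / 7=-7.56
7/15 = 0.47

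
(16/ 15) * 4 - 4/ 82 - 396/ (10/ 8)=-192238/ 615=-312.58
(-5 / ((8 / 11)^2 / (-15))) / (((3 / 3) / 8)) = 9075 / 8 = 1134.38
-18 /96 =-3 /16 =-0.19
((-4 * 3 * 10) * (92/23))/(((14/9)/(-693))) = 213840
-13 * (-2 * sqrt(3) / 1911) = 0.02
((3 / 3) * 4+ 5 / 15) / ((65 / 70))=14 / 3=4.67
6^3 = 216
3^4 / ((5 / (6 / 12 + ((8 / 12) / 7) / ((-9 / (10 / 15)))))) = 559 / 70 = 7.99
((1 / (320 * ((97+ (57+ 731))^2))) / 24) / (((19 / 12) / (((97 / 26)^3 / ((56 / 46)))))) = 20991479 / 4687034946048000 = 0.00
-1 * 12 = -12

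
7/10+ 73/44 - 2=79/220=0.36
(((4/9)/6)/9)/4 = 1/486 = 0.00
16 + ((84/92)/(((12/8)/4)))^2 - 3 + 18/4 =24787/1058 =23.43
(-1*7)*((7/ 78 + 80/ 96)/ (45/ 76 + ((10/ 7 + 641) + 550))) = -44688/ 8250931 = -0.01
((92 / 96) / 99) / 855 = 23 / 2031480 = 0.00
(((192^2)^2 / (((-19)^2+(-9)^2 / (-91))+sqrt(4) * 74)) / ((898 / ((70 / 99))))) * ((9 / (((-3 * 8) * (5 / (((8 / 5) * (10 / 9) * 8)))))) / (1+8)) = -85496692736 / 342554223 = -249.59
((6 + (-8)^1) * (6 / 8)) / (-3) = 1 / 2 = 0.50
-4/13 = -0.31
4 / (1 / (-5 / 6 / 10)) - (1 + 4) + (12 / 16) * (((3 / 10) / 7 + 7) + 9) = 5627 / 840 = 6.70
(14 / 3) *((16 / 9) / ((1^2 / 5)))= 41.48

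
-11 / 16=-0.69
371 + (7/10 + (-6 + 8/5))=3673/10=367.30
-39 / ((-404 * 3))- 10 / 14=-1929 / 2828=-0.68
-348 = -348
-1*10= -10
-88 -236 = -324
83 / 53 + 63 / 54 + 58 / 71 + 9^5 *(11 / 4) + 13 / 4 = 3666476407 / 22578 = 162391.55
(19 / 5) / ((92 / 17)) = 323 / 460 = 0.70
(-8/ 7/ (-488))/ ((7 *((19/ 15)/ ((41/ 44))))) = 615/ 2498804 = 0.00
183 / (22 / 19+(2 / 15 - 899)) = -0.20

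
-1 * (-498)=498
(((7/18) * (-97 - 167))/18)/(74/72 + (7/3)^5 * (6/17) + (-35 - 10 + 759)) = -31416/4072829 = -0.01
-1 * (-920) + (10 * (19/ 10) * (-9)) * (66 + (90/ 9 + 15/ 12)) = -49159/ 4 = -12289.75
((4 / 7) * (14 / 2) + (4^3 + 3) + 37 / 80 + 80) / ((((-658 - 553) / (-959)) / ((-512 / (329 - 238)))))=-7588704 / 11245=-674.85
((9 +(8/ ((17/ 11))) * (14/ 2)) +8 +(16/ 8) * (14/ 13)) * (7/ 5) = 85687/ 1105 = 77.54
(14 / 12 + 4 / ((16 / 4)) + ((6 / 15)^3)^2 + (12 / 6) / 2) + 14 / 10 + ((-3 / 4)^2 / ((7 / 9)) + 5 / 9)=92130137 / 15750000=5.85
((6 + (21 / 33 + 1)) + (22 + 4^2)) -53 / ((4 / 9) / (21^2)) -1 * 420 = -2330399 / 44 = -52963.61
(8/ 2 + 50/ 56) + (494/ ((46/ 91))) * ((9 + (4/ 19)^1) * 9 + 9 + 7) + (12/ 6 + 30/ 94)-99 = 2922501573/ 30268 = 96554.17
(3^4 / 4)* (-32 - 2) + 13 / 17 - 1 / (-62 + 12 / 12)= -1426329 / 2074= -687.72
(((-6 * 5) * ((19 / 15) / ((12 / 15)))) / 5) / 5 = -19 / 10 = -1.90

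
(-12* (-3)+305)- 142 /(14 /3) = 2174 /7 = 310.57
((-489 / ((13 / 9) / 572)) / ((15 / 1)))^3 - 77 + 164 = -268935646923717 / 125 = -2151485175389.74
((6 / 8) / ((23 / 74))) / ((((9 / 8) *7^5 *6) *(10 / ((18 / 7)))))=74 / 13529635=0.00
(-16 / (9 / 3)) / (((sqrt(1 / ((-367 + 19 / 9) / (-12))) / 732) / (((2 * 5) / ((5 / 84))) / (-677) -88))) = 1899787.97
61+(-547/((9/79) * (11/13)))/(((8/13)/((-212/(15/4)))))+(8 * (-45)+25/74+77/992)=520992.78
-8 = -8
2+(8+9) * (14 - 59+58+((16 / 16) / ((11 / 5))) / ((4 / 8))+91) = 19640 / 11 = 1785.45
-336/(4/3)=-252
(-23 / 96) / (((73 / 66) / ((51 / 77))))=-0.14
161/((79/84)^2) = 1136016/6241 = 182.02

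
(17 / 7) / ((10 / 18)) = 153 / 35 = 4.37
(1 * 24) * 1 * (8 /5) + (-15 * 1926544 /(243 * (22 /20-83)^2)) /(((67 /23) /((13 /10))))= 42685620448 /1400084595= 30.49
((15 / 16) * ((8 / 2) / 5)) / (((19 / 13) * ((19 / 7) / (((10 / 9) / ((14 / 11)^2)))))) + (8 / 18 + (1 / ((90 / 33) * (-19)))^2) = 2613169 / 4548600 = 0.57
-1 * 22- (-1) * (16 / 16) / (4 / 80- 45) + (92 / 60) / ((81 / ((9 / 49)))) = -130943093 / 5946885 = -22.02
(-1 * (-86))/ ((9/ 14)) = 1204/ 9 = 133.78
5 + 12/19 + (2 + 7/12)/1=1873/228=8.21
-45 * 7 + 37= -278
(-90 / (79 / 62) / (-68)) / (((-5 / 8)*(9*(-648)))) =31 / 108783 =0.00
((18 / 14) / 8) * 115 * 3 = 3105 / 56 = 55.45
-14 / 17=-0.82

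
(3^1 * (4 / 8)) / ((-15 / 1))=-0.10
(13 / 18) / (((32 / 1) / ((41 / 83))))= 533 / 47808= 0.01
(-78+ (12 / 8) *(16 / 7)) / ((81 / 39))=-754 / 21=-35.90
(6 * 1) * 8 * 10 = 480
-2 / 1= -2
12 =12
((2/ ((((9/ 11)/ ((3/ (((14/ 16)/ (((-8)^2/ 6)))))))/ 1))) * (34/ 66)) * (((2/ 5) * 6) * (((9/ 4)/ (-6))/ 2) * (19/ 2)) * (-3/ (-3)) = -20672/ 105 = -196.88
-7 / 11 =-0.64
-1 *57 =-57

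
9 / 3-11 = -8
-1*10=-10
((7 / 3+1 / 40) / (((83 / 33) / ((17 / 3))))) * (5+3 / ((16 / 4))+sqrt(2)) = 52921 * sqrt(2) / 9960+1217183 / 39840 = 38.07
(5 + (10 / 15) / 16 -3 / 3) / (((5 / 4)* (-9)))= -97 / 270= -0.36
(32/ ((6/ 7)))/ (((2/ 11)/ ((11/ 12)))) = 1694/ 9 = 188.22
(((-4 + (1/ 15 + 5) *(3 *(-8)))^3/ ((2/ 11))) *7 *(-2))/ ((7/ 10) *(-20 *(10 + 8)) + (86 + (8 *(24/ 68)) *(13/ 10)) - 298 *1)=-40525519496/ 122275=-331429.32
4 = 4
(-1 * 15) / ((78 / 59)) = -295 / 26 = -11.35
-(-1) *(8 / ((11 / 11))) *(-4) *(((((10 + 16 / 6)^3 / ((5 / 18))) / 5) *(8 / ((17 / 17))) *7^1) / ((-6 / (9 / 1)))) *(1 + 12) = 1278298112 / 25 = 51131924.48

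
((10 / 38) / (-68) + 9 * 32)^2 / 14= 138451712281 / 23369696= 5924.41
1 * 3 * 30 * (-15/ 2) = -675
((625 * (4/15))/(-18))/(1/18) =-500/3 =-166.67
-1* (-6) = 6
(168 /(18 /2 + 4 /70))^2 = 344.06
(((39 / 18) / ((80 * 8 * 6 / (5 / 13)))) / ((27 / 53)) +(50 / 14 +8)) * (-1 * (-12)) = 10078067 / 72576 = 138.86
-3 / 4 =-0.75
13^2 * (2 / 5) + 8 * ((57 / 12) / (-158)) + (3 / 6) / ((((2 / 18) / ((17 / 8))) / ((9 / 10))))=960207 / 12640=75.97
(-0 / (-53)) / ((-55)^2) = 0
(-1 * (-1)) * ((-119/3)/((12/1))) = -119/36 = -3.31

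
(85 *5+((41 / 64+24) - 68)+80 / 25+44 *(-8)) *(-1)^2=10509 / 320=32.84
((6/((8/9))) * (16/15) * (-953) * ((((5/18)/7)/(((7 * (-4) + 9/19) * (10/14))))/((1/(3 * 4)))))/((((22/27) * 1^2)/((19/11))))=111466692/316415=352.28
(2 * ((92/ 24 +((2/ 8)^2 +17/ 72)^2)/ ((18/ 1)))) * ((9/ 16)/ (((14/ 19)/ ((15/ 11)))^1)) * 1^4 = 7727015/ 17031168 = 0.45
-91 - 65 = -156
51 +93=144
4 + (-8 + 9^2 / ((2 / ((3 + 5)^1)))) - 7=313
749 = 749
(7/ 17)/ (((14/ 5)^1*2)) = 5/ 68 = 0.07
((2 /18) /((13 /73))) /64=73 /7488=0.01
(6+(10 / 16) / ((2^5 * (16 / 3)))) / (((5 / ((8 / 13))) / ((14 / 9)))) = 57379 / 49920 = 1.15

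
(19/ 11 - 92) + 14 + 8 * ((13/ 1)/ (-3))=-3661/ 33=-110.94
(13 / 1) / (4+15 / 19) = 19 / 7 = 2.71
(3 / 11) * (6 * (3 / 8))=27 / 44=0.61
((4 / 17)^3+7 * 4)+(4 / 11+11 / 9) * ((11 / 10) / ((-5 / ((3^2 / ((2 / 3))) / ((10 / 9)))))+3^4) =8226888723 / 54043000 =152.23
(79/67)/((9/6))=158/201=0.79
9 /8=1.12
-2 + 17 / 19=-21 / 19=-1.11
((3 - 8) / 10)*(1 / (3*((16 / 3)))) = -1 / 32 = -0.03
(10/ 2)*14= 70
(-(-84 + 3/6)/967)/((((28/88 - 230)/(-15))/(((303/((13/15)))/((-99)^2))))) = 421675/2096201679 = 0.00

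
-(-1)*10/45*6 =4/3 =1.33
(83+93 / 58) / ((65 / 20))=9814 / 377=26.03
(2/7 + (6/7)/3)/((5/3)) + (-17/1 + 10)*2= -13.66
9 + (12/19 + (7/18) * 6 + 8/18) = 2122/171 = 12.41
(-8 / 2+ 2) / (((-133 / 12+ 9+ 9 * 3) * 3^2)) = -8 / 897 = -0.01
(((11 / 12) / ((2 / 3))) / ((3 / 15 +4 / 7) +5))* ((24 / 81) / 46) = 385 / 250884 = 0.00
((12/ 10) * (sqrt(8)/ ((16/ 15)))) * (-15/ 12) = -45 * sqrt(2)/ 16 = -3.98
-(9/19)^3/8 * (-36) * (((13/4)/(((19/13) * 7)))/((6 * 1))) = 369603/14595952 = 0.03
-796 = -796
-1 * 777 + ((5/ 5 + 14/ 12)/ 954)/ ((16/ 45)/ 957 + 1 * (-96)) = -681005934911/ 876455488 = -777.00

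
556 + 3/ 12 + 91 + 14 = 2645/ 4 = 661.25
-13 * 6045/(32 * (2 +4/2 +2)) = -26195/64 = -409.30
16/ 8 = 2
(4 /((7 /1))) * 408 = 1632 /7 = 233.14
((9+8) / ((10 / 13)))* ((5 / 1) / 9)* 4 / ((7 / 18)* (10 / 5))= 442 / 7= 63.14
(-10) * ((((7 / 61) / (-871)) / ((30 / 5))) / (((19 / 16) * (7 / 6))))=160 / 1009489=0.00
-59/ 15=-3.93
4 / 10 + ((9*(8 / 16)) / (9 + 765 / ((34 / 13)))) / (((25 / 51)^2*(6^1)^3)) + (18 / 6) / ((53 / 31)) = 114786317 / 53265000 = 2.16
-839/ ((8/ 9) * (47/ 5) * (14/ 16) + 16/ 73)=-2756115/ 24737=-111.42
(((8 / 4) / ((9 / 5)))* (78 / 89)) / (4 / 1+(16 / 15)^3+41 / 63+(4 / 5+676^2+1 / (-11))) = 0.00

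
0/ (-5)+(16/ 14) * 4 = 32/ 7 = 4.57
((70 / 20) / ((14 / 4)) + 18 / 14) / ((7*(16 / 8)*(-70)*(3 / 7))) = -4 / 735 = -0.01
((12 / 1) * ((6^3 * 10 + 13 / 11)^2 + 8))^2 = 45993868718588785296 / 14641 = 3141443119909076.24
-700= -700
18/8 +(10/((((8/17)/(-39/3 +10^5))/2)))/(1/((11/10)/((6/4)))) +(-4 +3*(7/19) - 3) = 236835597/76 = 3116257.86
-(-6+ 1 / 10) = 59 / 10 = 5.90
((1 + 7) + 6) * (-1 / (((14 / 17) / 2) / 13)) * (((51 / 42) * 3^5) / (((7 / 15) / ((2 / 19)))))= -27388530 / 931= -29418.40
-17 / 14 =-1.21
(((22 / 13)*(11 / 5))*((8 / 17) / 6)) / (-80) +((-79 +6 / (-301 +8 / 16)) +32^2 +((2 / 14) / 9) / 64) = 12651684306413 / 13388356800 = 944.98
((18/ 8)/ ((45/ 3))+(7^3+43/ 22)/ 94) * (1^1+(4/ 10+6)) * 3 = 1096014/ 12925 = 84.80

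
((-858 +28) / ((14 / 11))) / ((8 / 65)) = -296725 / 56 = -5298.66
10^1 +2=12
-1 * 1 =-1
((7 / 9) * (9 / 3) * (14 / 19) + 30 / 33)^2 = 2715904 / 393129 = 6.91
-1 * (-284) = 284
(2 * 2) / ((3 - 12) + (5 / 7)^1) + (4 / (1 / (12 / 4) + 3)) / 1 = 104 / 145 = 0.72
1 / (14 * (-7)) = -0.01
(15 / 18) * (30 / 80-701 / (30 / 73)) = -204647 / 144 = -1421.16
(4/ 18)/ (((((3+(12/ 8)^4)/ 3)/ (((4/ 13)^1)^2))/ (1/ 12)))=128/ 196209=0.00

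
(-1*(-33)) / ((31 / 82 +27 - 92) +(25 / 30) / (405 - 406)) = -4059 / 8051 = -0.50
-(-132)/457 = 132/457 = 0.29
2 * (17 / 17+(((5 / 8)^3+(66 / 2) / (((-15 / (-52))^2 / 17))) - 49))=257057951 / 19200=13388.43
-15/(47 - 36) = -1.36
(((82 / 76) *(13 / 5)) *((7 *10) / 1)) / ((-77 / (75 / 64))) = -39975 / 13376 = -2.99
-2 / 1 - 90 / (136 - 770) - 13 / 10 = -10011 / 3170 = -3.16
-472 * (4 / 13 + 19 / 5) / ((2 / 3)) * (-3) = 567108 / 65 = 8724.74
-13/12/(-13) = 1/12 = 0.08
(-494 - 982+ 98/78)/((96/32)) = -57515/117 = -491.58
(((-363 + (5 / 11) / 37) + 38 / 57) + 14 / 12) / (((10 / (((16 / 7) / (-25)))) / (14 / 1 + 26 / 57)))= 2906870944 / 60897375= 47.73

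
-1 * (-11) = 11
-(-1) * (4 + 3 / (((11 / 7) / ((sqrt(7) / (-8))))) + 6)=10 - 21 * sqrt(7) / 88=9.37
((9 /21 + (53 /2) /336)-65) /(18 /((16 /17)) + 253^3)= -2281 /572766684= -0.00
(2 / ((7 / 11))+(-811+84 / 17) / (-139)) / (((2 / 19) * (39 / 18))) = 39.21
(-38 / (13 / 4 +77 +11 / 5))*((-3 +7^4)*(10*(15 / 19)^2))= -215820000 / 31331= -6888.39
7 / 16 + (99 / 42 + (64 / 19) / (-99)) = 581585 / 210672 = 2.76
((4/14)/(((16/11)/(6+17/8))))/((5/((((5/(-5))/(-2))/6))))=143/5376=0.03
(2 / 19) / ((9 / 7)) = 14 / 171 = 0.08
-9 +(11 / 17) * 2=-131 / 17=-7.71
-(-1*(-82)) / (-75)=82 / 75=1.09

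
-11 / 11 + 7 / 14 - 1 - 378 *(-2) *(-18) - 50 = -27319 / 2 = -13659.50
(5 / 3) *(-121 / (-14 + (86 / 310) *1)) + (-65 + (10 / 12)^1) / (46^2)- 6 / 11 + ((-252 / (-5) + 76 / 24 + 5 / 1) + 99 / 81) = 12196982291 / 165026840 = 73.91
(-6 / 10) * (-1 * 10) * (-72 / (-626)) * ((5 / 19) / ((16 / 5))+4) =33507 / 11894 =2.82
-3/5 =-0.60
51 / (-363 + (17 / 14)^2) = -9996 / 70859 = -0.14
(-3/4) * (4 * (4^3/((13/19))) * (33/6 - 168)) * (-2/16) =-5700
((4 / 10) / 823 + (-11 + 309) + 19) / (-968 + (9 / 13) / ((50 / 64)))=-84789705 / 258678776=-0.33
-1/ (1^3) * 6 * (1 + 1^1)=-12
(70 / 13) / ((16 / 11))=385 / 104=3.70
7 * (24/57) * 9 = 504/19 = 26.53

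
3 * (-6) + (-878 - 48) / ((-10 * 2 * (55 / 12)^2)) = -238914 / 15125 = -15.80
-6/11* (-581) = 3486/11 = 316.91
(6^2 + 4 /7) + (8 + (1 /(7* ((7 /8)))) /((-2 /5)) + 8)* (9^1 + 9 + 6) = 410.78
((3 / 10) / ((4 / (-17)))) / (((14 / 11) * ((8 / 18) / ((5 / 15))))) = -1683 / 2240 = -0.75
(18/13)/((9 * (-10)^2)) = 1/650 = 0.00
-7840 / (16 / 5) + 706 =-1744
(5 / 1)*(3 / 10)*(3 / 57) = 0.08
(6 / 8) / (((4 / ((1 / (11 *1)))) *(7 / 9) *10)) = 0.00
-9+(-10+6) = -13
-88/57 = -1.54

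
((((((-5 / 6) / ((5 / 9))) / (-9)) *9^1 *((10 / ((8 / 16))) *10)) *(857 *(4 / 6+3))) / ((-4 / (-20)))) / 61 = 4713500 / 61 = 77270.49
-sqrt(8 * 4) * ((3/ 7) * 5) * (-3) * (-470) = -84600 * sqrt(2)/ 7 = -17091.78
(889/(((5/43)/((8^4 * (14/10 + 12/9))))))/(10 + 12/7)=548022272/75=7306963.63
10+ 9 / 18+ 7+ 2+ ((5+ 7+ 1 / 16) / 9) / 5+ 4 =17113 / 720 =23.77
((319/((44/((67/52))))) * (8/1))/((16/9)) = 17487/416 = 42.04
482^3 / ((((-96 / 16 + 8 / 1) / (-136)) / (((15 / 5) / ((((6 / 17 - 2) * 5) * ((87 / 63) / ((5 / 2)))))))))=145630208484 / 29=5021731327.03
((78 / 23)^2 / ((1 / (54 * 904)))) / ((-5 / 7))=-2078975808 / 2645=-786002.20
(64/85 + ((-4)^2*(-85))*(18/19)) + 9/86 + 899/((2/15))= 378818068/69445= 5454.94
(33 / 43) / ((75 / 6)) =66 / 1075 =0.06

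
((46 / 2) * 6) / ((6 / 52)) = 1196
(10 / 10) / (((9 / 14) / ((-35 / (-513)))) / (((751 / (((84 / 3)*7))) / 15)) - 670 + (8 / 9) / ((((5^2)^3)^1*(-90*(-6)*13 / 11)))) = -185344453125 / 117344016545978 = -0.00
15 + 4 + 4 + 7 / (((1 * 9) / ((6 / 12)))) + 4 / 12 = 427 / 18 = 23.72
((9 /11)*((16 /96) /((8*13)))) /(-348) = -1 /265408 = -0.00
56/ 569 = 0.10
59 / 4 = 14.75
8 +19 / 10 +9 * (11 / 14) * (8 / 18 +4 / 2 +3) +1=247 / 5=49.40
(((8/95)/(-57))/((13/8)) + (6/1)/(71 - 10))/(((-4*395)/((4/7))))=-418466/11873172675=-0.00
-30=-30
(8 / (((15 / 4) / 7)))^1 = 224 / 15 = 14.93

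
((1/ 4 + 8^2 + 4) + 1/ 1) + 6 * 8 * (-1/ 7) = 1747/ 28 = 62.39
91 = 91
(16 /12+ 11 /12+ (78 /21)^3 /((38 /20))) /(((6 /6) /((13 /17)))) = 9902009 /443156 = 22.34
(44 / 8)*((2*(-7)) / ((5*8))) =-1.92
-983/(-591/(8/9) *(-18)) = -3932/47871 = -0.08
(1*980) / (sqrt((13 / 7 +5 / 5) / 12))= 196*sqrt(105)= 2008.40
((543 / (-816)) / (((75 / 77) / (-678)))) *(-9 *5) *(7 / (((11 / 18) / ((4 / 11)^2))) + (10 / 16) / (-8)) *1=-157677228891 / 5265920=-29942.96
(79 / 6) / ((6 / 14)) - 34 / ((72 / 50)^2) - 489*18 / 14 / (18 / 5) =-727199 / 4536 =-160.32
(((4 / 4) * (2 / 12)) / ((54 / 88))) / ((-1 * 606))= -11 / 24543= -0.00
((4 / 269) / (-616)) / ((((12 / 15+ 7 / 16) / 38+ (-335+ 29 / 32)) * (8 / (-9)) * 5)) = -171 / 10517502149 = -0.00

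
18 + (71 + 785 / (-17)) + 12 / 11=43.91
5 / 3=1.67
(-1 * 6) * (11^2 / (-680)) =363 / 340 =1.07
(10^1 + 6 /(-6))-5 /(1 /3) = -6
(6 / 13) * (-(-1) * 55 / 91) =330 / 1183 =0.28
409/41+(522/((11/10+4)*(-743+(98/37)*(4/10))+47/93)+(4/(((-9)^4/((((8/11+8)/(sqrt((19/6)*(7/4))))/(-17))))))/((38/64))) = 9.84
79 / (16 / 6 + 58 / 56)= 6636 / 311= 21.34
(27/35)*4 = 108/35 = 3.09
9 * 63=567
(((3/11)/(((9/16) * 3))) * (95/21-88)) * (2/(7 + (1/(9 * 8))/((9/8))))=-21036/5467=-3.85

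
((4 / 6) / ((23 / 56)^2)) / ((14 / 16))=7168 / 1587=4.52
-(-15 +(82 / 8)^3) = -67961 / 64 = -1061.89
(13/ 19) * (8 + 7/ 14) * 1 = 221/ 38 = 5.82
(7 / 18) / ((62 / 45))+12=12.28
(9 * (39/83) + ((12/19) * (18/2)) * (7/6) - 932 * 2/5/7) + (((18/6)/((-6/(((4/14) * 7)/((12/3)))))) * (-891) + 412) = 130779773/220780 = 592.35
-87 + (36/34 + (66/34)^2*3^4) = 63372/289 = 219.28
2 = 2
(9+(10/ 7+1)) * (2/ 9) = 160/ 63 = 2.54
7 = 7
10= 10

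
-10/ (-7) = 10/ 7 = 1.43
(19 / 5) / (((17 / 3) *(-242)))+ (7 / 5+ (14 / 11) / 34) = 29511 / 20570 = 1.43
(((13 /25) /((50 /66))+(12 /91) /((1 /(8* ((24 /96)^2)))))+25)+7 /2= 3327453 /113750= 29.25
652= 652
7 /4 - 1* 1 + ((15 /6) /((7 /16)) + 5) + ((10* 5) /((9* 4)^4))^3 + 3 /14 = 48420334300974132031 /4146083671031414784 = 11.68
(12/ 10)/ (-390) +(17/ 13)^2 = 7212/ 4225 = 1.71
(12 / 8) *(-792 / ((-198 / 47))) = 282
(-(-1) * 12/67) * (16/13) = 192/871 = 0.22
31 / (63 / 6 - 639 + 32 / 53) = -106 / 2147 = -0.05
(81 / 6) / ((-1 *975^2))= -0.00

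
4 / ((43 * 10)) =2 / 215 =0.01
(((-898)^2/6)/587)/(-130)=-201601/114465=-1.76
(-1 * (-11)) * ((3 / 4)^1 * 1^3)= 33 / 4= 8.25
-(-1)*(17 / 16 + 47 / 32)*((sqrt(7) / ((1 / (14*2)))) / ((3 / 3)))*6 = 1701*sqrt(7) / 4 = 1125.11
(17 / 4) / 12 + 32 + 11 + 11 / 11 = 2129 / 48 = 44.35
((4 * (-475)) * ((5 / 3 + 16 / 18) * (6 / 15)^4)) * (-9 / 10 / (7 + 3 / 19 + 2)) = 132848 / 10875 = 12.22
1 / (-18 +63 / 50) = -50 / 837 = -0.06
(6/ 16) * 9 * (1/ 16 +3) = 10.34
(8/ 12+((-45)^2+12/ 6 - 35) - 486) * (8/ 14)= 18080/ 21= 860.95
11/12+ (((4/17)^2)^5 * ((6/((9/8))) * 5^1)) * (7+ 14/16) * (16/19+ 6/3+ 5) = 421736444510321/459646609302372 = 0.92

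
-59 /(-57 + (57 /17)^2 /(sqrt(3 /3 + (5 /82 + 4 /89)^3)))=124438198 * sqrt(2840084115340682) /31240090993662781 + 1917675151883362151 /1780685186638778517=1.29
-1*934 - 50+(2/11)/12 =-64943/66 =-983.98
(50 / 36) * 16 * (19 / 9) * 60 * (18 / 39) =152000 / 117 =1299.15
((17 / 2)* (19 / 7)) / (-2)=-323 / 28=-11.54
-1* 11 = -11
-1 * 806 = -806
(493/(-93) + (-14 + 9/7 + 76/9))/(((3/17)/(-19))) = 6037516/5859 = 1030.47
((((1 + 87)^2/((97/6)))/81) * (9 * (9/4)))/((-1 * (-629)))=11616/61013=0.19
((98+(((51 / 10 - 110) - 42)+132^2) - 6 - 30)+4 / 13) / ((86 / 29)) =65369567 / 11180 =5847.01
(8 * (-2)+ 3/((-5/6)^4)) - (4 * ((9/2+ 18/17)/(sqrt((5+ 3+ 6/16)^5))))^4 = -930536584943083194805390048/95153272671229792488705625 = -9.78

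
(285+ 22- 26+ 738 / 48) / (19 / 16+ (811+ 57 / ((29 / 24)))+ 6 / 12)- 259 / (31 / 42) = -4335786992 / 12368225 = -350.56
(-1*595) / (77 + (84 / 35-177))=2975 / 488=6.10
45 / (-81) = -0.56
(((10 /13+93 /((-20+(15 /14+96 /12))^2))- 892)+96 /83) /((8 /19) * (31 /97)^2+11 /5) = -6692620578164930 /16880306049477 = -396.48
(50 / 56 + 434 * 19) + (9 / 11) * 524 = 2672091 / 308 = 8675.62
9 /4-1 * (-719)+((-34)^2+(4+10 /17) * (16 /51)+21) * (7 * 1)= 10369697 /1156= 8970.33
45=45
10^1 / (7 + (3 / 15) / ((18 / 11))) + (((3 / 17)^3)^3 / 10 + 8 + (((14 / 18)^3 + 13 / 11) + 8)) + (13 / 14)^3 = 166068441931812179878919 / 8363203158463769052360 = 19.86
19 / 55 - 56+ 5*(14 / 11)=-49.29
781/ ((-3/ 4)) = -3124/ 3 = -1041.33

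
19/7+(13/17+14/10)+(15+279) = 177833/595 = 298.88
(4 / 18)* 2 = 4 / 9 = 0.44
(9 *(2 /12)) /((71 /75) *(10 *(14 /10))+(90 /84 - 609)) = -1575 /624409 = -0.00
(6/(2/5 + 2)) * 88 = 220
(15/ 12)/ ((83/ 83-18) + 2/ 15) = -75/ 1012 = -0.07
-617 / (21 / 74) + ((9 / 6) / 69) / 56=-16802141 / 7728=-2174.19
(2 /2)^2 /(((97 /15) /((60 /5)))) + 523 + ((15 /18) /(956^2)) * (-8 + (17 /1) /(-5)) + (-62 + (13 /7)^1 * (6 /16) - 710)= -305872686121 /1241125088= -246.45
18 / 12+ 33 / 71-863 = -122267 / 142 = -861.04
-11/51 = -0.22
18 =18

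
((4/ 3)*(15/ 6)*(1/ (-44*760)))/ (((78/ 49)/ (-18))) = 49/ 43472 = 0.00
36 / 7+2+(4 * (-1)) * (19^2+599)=-26830 / 7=-3832.86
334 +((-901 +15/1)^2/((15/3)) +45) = 786891/5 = 157378.20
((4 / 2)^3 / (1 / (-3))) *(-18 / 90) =24 / 5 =4.80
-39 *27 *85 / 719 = -89505 / 719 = -124.49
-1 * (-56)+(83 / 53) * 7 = 3549 / 53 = 66.96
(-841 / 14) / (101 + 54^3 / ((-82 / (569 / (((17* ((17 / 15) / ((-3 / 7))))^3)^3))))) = -0.59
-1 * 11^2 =-121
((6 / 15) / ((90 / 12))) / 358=2 / 13425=0.00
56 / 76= 14 / 19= 0.74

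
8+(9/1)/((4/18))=97/2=48.50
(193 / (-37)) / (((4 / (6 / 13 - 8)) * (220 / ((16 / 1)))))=0.71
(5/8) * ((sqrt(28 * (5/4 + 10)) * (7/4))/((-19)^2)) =105 * sqrt(35)/11552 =0.05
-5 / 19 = -0.26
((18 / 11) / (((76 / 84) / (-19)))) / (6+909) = -126 / 3355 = -0.04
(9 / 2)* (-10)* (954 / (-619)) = 42930 / 619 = 69.35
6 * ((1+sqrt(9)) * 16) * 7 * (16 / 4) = 10752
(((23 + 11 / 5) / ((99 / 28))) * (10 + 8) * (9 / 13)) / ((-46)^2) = 15876 / 378235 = 0.04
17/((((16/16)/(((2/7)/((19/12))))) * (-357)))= -8/931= -0.01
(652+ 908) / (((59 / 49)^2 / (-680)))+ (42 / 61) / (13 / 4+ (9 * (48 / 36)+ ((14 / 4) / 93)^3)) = -15246342568332416688 / 20837425140877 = -731680.74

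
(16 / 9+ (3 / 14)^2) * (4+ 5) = 3217 / 196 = 16.41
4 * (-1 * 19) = -76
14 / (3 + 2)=14 / 5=2.80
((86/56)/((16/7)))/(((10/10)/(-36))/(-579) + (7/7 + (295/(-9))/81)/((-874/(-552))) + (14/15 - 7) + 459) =191582415/129259321072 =0.00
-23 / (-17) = 23 / 17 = 1.35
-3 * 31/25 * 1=-93/25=-3.72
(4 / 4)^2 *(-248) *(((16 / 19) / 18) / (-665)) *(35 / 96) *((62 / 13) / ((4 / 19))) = 961 / 6669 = 0.14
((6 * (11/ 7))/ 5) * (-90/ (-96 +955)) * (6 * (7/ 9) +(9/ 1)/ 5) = -38412/ 30065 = -1.28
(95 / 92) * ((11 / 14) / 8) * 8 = 0.81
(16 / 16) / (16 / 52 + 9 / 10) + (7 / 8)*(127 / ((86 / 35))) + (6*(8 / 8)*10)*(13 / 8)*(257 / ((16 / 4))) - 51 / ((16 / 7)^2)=10889164851 / 1728256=6300.67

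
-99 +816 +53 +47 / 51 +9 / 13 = 511580 / 663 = 771.61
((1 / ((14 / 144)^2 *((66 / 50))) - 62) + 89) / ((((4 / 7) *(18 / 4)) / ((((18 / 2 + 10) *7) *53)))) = 6461919 / 22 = 293723.59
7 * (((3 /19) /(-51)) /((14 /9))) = -9 /646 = -0.01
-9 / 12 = -3 / 4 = -0.75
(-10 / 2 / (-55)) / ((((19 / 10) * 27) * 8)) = 5 / 22572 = 0.00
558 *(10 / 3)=1860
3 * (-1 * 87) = -261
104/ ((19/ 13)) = 1352/ 19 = 71.16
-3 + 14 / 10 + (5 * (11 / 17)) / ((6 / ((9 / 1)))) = 553 / 170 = 3.25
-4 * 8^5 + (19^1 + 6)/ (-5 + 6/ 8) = -2228324/ 17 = -131077.88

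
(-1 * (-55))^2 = 3025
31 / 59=0.53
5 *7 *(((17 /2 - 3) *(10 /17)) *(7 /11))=1225 /17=72.06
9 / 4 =2.25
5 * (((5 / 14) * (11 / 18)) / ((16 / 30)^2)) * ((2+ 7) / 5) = 12375 / 1792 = 6.91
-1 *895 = -895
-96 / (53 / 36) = -3456 / 53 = -65.21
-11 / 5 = -2.20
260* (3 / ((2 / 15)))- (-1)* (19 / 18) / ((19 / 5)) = 105305 / 18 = 5850.28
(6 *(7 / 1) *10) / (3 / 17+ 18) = 2380 / 103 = 23.11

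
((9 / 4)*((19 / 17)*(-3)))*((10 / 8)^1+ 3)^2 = -8721 / 64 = -136.27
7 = 7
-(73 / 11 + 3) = -9.64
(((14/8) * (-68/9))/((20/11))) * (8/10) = -1309/225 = -5.82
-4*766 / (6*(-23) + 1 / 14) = 42896 / 1931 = 22.21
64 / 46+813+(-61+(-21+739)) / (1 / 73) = 1121834 / 23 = 48775.39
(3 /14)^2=9 /196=0.05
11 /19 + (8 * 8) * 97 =117963 /19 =6208.58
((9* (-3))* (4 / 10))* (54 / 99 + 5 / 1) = -3294 / 55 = -59.89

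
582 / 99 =194 / 33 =5.88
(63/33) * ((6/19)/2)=0.30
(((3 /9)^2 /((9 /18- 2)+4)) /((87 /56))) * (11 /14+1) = 40 /783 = 0.05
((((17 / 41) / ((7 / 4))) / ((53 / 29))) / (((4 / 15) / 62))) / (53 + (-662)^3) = -30566 / 294198460815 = -0.00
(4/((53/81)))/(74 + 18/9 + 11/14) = 0.08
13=13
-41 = -41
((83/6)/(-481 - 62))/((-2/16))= 332/1629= 0.20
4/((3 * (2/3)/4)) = 8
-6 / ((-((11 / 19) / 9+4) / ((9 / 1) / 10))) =4617 / 3475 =1.33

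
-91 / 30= -3.03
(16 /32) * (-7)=-3.50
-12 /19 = -0.63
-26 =-26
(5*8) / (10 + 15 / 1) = 8 / 5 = 1.60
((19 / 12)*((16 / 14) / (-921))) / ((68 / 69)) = -437 / 219198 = -0.00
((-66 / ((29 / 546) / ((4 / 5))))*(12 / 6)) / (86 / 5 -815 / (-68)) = -19603584 / 287767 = -68.12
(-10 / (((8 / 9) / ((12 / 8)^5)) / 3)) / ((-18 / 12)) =170.86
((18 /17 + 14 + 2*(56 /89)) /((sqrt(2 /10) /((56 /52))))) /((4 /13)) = 86408*sqrt(5) /1513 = 127.70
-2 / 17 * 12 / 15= -0.09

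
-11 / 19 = -0.58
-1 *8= -8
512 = 512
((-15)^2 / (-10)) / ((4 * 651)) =-15 / 1736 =-0.01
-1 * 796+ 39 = -757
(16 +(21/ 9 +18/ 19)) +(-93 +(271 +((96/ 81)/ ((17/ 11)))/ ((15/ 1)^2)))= 387115813/ 1962225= 197.28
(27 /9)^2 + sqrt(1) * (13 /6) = 67 /6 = 11.17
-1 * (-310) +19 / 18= 5599 / 18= 311.06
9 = 9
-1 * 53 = -53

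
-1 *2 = -2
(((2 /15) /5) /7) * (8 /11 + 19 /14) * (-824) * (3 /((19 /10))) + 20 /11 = -39628 /4655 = -8.51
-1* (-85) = 85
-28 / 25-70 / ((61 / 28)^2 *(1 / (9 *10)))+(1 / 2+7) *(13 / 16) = -3936554141 / 2976800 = -1322.41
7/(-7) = -1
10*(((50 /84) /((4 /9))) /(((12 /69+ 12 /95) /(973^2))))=110818010625 /2624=42232473.56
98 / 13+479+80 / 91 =44355 / 91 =487.42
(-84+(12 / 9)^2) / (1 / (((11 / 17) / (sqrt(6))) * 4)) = -16280 * sqrt(6) / 459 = -86.88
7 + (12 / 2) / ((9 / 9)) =13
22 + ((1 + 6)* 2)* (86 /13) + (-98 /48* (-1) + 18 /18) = 36709 /312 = 117.66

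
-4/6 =-2/3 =-0.67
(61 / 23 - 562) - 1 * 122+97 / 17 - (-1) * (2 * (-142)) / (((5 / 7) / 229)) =-179324412 / 1955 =-91726.04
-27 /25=-1.08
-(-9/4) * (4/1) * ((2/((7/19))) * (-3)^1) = -1026/7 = -146.57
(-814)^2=662596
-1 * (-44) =44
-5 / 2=-2.50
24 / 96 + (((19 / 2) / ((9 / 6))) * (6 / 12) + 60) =761 / 12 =63.42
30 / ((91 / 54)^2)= 87480 / 8281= 10.56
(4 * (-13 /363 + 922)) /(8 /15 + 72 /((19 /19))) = 1673365 /32912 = 50.84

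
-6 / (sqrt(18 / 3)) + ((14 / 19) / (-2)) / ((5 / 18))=-sqrt(6) - 126 / 95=-3.78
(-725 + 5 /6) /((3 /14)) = -30415 /9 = -3379.44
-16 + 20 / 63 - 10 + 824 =50294 / 63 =798.32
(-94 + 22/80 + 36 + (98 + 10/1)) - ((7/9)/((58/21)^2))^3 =9569315820213/190343462720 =50.27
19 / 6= 3.17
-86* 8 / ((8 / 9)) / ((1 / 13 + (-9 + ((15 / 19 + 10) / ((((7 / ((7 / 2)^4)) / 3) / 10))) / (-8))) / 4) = 48941568 / 13852481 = 3.53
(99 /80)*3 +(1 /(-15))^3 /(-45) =9021391 /2430000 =3.71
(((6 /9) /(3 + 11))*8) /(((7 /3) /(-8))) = -64 /49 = -1.31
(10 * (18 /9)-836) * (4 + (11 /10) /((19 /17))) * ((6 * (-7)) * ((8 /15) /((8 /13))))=148043.01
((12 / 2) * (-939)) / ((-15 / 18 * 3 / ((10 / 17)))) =22536 / 17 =1325.65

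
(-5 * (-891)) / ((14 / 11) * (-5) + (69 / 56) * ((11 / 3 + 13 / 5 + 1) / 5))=-68607000 / 70423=-974.21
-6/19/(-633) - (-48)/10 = 96226/20045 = 4.80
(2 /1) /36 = 1 /18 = 0.06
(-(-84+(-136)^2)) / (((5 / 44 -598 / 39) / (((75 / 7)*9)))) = 1640509200 / 14063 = 116654.28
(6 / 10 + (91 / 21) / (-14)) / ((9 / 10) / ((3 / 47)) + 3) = 61 / 3591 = 0.02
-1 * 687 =-687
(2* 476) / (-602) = -68 / 43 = -1.58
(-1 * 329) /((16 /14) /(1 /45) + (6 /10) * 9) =-11515 /1989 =-5.79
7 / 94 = 0.07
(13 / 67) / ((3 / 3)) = 13 / 67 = 0.19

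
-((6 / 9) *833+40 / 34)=-28382 / 51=-556.51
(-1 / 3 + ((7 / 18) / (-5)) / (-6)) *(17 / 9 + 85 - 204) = 91171 / 2430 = 37.52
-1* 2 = -2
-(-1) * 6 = 6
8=8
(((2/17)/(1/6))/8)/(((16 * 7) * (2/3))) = 9/7616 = 0.00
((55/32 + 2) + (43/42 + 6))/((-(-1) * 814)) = 7219/547008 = 0.01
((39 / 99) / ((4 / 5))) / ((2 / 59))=3835 / 264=14.53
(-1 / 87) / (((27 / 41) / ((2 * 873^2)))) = -26604.76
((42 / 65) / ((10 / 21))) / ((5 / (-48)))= -21168 / 1625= -13.03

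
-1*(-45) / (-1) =-45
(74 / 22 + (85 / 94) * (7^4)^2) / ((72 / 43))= 25752663751 / 8272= 3113233.05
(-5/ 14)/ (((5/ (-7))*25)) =1/ 50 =0.02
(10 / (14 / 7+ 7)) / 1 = 10 / 9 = 1.11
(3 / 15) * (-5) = -1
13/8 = 1.62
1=1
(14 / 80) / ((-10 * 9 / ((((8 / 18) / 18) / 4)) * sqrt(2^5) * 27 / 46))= -161 * sqrt(2) / 62985600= -0.00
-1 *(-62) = 62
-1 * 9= -9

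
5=5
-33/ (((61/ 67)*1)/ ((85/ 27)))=-62645/ 549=-114.11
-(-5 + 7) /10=-1 /5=-0.20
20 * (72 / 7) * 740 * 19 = 20246400 / 7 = 2892342.86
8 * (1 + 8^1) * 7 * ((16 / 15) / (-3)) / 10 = -448 / 25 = -17.92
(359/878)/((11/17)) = 6103/9658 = 0.63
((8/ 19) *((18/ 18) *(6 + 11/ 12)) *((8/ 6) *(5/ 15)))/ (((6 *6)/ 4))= 664/ 4617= 0.14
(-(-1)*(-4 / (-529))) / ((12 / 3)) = 1 / 529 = 0.00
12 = 12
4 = 4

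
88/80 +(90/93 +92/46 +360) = 112861/310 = 364.07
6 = 6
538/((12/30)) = 1345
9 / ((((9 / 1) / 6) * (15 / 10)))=4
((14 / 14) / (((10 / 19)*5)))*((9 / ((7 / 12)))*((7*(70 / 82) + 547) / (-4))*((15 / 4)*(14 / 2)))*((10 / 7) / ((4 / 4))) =-8723052 / 287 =-30393.91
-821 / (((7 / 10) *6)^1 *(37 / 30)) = -41050 / 259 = -158.49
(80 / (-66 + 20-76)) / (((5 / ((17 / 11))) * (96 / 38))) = -323 / 4026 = -0.08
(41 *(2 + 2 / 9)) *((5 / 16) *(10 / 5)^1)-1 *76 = -19.06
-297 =-297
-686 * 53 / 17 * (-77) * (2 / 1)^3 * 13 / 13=22396528 / 17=1317442.82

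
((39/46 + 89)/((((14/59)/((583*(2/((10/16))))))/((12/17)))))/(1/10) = 13647628896/2737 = 4986345.96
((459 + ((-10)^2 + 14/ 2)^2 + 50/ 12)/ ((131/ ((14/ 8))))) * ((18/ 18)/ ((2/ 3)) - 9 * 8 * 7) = -167604185/ 2096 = -79963.83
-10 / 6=-5 / 3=-1.67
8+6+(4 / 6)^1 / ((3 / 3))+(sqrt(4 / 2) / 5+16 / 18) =sqrt(2) / 5+140 / 9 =15.84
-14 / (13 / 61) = -854 / 13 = -65.69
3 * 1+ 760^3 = 438976003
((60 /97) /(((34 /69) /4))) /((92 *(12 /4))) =0.02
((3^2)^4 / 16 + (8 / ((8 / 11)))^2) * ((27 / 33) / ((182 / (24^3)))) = 33036336 / 1001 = 33003.33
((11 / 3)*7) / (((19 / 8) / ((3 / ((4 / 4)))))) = 616 / 19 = 32.42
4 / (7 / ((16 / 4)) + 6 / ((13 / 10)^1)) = 208 / 331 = 0.63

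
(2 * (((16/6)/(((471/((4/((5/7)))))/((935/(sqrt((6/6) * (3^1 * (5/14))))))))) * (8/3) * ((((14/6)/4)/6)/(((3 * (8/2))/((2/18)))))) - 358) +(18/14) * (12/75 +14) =-339.66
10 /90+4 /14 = 0.40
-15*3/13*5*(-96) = 21600/13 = 1661.54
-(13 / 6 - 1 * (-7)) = -55 / 6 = -9.17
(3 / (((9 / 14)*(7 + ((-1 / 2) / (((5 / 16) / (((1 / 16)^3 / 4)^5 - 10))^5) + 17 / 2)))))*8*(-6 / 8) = -382768876837027086765187889745583738936804650406312176374509856121741774859890786564114805979034419200000 / 229350073488921114515265129671750659645680310864821127420441963891565205595579573507070205347930479101424435199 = -0.00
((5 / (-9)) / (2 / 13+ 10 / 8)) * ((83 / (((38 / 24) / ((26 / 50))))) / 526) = -112216 / 5471715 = -0.02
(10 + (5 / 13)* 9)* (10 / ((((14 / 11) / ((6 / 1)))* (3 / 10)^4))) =27500000 / 351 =78347.58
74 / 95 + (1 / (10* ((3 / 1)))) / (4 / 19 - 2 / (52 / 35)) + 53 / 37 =12908318 / 5915745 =2.18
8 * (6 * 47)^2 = 636192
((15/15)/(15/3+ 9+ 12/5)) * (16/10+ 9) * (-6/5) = -159/205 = -0.78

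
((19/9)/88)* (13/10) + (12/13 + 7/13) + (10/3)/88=157591/102960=1.53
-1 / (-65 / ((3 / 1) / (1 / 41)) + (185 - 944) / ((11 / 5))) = 123 / 42500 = 0.00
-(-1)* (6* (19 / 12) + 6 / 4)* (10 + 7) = 187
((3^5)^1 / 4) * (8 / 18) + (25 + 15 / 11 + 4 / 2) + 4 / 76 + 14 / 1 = 14508 / 209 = 69.42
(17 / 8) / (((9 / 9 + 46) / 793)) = 13481 / 376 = 35.85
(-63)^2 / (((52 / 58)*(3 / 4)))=76734 / 13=5902.62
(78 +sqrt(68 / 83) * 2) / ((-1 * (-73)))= 4 * sqrt(1411) / 6059 +78 / 73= 1.09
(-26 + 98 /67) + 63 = 2577 /67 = 38.46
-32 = -32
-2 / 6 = -1 / 3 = -0.33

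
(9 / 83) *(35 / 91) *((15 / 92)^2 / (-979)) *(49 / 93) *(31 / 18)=-0.00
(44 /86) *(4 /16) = 0.13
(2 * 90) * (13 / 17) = 2340 / 17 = 137.65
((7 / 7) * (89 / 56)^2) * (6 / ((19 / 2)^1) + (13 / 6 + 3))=5235781 / 357504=14.65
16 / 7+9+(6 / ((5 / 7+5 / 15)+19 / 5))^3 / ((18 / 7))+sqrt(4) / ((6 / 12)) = 14791012003 / 923105603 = 16.02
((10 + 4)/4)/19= 7/38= 0.18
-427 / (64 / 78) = -16653 / 32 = -520.41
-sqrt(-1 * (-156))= -2 * sqrt(39)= -12.49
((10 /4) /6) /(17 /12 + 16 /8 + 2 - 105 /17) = -17 /31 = -0.55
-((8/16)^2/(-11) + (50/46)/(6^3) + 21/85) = -1065413/4645080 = -0.23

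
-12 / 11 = -1.09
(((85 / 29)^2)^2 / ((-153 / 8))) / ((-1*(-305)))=-4913000 / 388297269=-0.01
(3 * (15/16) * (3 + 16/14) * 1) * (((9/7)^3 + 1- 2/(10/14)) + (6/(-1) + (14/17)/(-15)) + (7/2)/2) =-121128447/2612288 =-46.37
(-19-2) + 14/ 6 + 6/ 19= -18.35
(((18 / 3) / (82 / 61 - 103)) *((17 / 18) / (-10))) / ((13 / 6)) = 1037 / 403065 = 0.00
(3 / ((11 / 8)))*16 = 384 / 11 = 34.91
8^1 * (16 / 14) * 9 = 576 / 7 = 82.29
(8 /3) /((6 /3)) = 4 /3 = 1.33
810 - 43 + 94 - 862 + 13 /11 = 2 /11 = 0.18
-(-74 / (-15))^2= -5476 / 225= -24.34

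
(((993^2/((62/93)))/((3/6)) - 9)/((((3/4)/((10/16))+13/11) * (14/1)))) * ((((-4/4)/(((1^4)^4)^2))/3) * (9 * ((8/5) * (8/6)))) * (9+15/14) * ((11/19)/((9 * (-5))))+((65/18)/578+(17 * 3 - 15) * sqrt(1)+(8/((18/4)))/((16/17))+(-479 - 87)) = 463384877860249/6344411220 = 73038.28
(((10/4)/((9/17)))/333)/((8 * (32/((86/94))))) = 3655/72119808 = 0.00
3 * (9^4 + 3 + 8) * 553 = 10902948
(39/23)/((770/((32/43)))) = 624/380765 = 0.00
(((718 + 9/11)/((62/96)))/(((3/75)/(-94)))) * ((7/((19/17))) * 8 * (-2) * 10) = 16981958784000/6479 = 2621077139.06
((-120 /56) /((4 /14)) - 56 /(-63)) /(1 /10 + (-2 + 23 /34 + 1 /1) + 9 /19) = -192185 /7272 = -26.43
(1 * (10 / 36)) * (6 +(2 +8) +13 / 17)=475 / 102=4.66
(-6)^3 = -216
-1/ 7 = -0.14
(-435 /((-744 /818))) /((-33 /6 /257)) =-15241385 /682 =-22348.07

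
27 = 27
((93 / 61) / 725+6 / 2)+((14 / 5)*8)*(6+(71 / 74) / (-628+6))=69905944396 / 508897075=137.37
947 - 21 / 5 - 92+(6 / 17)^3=850.84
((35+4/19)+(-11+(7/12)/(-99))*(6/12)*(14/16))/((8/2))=7.60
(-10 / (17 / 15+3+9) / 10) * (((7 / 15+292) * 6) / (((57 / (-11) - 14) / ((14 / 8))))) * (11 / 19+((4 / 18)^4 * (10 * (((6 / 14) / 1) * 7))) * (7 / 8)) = 9024975883 / 1151489034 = 7.84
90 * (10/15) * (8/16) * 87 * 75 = 195750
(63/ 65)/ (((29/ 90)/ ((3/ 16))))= 1701/ 3016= 0.56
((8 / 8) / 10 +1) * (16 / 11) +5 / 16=153 / 80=1.91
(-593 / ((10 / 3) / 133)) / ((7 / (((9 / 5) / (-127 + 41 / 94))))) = 48.07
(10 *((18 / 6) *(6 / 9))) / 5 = 4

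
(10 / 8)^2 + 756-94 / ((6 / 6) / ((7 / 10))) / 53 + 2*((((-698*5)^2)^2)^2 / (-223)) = -186637654476857858266447284883377 / 945520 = -197391545897345226189236900.00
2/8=0.25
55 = 55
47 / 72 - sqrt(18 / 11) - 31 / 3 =-697 / 72 - 3*sqrt(22) / 11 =-10.96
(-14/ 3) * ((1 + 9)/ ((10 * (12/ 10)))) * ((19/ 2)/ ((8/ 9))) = -665/ 16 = -41.56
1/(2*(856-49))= 1/1614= 0.00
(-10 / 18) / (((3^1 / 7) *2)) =-35 / 54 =-0.65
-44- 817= -861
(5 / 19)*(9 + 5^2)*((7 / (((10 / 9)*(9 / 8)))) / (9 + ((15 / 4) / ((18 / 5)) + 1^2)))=22848 / 5035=4.54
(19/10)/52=19/520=0.04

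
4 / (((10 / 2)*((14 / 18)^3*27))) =108 / 1715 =0.06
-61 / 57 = -1.07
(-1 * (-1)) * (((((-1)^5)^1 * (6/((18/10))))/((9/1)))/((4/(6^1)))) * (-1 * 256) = 1280/9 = 142.22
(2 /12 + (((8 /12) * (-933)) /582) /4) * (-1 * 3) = 117 /388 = 0.30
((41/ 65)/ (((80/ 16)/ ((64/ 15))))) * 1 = 2624/ 4875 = 0.54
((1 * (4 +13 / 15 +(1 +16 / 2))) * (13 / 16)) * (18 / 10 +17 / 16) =38701 / 1200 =32.25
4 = 4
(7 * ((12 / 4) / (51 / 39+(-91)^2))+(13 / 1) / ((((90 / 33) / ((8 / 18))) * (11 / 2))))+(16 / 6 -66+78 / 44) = -326030986 / 5329665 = -61.17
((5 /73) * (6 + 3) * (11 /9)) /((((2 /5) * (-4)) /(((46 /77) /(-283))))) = 575 /578452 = 0.00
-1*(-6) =6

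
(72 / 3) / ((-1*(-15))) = 8 / 5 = 1.60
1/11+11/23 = 144/253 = 0.57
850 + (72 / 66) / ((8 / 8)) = 9362 / 11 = 851.09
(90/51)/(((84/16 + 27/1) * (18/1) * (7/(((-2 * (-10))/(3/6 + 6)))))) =800/598689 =0.00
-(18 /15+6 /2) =-21 /5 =-4.20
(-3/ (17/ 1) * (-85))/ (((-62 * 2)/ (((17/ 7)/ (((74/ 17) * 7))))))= -4335/ 449624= -0.01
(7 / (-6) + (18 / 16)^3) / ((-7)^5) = -395 / 25815552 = -0.00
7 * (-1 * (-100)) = 700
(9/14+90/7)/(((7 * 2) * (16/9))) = 243/448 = 0.54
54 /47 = 1.15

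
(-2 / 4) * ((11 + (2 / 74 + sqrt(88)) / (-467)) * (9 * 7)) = -5987142 / 17279 + 63 * sqrt(22) / 467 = -345.87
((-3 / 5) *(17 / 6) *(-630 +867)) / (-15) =1343 / 50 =26.86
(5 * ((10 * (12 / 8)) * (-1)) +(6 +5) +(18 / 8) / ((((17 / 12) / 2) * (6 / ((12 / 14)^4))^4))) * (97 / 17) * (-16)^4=-229851736218503424770048 / 9604316934614689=-23932127.37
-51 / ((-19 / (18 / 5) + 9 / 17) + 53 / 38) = 148257 / 9749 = 15.21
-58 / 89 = -0.65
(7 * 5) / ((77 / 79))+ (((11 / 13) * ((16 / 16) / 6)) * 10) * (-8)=24.63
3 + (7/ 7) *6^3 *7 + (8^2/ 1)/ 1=1579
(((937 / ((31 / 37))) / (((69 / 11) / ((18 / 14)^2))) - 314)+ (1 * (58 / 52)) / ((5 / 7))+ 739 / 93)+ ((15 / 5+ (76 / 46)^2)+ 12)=2494287169 / 313384890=7.96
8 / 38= 4 / 19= 0.21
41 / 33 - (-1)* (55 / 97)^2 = 485594 / 310497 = 1.56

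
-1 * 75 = -75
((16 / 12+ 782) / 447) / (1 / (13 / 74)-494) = -15275 / 4256334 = -0.00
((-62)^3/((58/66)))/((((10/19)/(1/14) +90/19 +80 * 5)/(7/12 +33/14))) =-1537900793/794745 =-1935.09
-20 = -20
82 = 82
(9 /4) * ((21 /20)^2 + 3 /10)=5049 /1600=3.16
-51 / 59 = -0.86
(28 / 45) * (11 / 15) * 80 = 4928 / 135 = 36.50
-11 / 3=-3.67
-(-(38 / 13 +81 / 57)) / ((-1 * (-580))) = 37 / 4940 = 0.01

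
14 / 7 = 2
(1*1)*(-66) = -66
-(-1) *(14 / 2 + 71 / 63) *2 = 1024 / 63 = 16.25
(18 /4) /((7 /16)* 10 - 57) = -36 /421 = -0.09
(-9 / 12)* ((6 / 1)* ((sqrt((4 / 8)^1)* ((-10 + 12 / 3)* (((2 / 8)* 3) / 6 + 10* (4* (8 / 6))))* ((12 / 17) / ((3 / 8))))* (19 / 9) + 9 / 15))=-27 / 10 + 48754* sqrt(2) / 17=4053.10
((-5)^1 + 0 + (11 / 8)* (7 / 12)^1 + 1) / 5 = -307 / 480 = -0.64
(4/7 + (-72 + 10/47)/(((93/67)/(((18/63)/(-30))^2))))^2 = 0.32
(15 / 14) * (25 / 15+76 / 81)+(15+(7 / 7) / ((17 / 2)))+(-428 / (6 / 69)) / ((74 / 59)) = -928790777 / 237762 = -3906.39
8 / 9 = 0.89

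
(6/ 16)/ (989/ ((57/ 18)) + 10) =57/ 48992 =0.00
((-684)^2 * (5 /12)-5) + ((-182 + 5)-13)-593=194152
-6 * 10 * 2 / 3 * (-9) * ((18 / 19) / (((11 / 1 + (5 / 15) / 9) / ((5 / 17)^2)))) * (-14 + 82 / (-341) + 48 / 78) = -36.42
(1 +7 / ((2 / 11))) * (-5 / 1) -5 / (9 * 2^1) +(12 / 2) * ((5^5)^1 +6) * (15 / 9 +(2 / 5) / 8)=2884637 / 90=32051.52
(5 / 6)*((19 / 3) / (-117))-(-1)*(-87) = -87.05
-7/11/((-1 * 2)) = 7/22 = 0.32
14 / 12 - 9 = -47 / 6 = -7.83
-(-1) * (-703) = -703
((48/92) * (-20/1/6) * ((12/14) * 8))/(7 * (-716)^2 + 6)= -960/288882139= -0.00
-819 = -819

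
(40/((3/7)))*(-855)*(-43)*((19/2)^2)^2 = 55897934925/2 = 27948967462.50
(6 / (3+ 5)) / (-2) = -3 / 8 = -0.38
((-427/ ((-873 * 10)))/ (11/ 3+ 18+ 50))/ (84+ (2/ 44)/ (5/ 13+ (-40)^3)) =781576103/ 96195360926055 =0.00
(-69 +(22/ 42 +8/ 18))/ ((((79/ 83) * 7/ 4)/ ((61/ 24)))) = -10850009/ 104517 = -103.81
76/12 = 19/3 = 6.33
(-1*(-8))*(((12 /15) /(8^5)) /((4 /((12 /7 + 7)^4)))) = 13845841 /49172480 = 0.28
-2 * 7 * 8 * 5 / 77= -80 / 11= -7.27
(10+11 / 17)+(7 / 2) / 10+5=5439 / 340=16.00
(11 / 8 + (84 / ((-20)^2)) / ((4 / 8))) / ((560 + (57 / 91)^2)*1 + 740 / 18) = 26755911 / 8965890200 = 0.00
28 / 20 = 7 / 5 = 1.40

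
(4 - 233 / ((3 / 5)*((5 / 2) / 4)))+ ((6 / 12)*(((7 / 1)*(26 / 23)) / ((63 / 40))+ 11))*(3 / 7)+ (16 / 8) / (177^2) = -6192980317 / 10087938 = -613.90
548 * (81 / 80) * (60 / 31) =33291 / 31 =1073.90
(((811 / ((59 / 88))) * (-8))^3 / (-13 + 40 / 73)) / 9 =13586368828316844032 / 1680205599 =8086134718.51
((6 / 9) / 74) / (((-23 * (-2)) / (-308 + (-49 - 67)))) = -0.08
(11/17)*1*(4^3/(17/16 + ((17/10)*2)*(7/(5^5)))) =176000000/4547993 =38.70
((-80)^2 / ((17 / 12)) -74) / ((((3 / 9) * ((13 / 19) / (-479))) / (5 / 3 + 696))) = -6511102733.06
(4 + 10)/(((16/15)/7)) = 735/8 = 91.88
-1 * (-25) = 25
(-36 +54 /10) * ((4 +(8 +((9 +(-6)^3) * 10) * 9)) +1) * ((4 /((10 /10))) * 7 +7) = 19938807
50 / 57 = 0.88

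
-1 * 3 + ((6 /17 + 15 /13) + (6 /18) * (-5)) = -2095 /663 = -3.16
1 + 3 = 4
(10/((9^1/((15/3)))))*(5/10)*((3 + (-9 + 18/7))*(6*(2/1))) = -800/7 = -114.29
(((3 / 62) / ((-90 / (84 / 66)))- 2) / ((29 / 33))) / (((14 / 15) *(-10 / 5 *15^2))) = 20467 / 3775800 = 0.01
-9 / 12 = -3 / 4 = -0.75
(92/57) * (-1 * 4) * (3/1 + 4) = -45.19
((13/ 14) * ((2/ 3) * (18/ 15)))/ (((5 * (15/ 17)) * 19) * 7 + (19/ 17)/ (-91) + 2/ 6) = 17238/ 13623325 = 0.00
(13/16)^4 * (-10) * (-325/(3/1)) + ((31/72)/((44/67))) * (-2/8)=1531051913/3244032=471.96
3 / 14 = 0.21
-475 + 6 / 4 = -947 / 2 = -473.50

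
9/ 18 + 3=7/ 2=3.50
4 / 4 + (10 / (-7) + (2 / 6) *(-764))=-5357 / 21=-255.10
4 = 4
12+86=98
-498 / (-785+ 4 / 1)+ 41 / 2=33017 / 1562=21.14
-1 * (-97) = 97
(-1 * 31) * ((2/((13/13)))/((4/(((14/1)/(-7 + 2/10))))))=1085/34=31.91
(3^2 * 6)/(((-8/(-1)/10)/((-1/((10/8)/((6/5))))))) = -324/5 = -64.80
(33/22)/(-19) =-3/38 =-0.08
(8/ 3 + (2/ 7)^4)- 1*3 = -2353/ 7203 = -0.33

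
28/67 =0.42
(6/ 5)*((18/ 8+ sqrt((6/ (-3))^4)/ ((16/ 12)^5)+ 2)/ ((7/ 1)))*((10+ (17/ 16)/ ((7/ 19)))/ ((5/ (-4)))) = -5761899/ 627200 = -9.19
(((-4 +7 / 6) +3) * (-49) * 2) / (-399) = 7 / 171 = 0.04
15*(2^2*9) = 540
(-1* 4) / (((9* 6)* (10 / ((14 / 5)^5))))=-1.27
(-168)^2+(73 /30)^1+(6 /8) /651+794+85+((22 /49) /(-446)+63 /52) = 3845204069143 /132107430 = 29106.65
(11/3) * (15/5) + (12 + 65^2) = 4248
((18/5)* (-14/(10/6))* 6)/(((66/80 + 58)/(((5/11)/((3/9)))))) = -108864/25883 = -4.21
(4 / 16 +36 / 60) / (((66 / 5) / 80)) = 170 / 33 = 5.15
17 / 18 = 0.94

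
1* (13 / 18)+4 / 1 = 85 / 18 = 4.72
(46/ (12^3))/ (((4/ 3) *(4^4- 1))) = 23/ 293760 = 0.00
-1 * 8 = -8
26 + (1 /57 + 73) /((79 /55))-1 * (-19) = 431545 /4503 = 95.83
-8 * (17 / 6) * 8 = -544 / 3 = -181.33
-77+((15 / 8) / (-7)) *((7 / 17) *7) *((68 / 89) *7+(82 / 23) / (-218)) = -2461460771 / 30344728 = -81.12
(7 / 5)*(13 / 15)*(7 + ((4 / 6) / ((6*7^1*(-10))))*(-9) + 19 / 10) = 1352 / 125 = 10.82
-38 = -38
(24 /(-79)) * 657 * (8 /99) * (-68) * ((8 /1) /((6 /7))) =8895488 /869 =10236.46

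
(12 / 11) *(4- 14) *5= -600 / 11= -54.55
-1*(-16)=16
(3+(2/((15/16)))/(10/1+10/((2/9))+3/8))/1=20191/6645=3.04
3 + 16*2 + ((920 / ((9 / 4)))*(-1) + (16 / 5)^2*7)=-67997 / 225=-302.21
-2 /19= -0.11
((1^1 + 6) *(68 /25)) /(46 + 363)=476 /10225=0.05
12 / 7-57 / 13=-243 / 91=-2.67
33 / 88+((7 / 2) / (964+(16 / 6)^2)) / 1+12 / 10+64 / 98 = 955733 / 428260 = 2.23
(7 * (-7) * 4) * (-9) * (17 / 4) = 7497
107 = 107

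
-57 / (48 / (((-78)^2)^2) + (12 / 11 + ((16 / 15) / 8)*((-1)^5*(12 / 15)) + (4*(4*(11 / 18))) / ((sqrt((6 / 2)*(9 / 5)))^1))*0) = -43955379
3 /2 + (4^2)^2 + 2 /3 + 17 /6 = 261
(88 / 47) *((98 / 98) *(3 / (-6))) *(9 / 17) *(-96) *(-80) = -3041280 / 799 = -3806.36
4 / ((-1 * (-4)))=1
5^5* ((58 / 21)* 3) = 181250 / 7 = 25892.86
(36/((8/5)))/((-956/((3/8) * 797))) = -107595/15296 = -7.03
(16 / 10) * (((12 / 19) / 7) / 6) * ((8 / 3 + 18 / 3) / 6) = 208 / 5985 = 0.03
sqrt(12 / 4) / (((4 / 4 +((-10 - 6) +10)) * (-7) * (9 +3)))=sqrt(3) / 420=0.00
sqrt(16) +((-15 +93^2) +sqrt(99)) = 3* sqrt(11) +8638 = 8647.95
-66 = -66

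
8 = 8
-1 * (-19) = 19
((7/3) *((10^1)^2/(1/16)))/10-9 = 1093/3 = 364.33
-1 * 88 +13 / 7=-603 / 7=-86.14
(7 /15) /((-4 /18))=-21 /10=-2.10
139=139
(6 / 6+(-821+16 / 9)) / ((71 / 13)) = -95732 / 639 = -149.82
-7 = -7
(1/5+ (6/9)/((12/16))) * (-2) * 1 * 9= -98/5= -19.60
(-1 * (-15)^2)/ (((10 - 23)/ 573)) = 128925/ 13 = 9917.31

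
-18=-18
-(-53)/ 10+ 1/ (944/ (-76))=5.22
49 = 49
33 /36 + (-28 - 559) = -7033 /12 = -586.08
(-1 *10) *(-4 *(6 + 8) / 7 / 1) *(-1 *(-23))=1840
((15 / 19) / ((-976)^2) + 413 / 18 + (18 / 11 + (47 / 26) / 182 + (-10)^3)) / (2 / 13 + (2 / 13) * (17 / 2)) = -2067569177089645 / 3098014343424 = -667.39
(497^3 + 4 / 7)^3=634602275040979656776455875 / 343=1850152405367287629085877.00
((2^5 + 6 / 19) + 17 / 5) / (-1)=-3393 / 95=-35.72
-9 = -9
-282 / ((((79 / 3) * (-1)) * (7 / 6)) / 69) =633.35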